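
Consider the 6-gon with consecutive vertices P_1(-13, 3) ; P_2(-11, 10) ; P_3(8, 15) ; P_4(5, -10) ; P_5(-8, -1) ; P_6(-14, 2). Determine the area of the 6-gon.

314

P_1→P_2: (-13)(10) − (-11)(3) = -97
P_2→P_3: (-11)(15) − (8)(10) = -245
P_3→P_4: (8)(-10) − (5)(15) = -155
P_4→P_5: (5)(-1) − (-8)(-10) = -85
P_5→P_6: (-8)(2) − (-14)(-1) = -30
P_6→P_1: (-14)(3) − (-13)(2) = -16
Σ = -628
Area = |Σ|/2 = 314.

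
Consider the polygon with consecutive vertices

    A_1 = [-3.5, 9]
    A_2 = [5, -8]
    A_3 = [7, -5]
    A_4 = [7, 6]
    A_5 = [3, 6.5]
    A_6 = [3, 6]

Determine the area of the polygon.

82.5

Σ = (-17) + (31) + (77) + (27.5) + (-1.5) + (48) = 165
Area = |Σ|/2 = 82.5.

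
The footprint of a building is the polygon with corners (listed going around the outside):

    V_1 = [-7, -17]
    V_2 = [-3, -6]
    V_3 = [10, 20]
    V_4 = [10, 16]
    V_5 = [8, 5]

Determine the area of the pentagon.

114

Apply Gauss's area formula: 2A = Σ (x_i·y_{i+1} − x_{i+1}·y_i), indices taken mod 5.
Σ = (-9) + (0) + (-40) + (-78) + (-101) = -228
Area = |Σ|/2 = 114.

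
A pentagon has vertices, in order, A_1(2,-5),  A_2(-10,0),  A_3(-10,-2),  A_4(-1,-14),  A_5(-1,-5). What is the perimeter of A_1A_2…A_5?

|A_1A_2| = √((-12)² + (5)²) = √169 = 13
|A_2A_3| = √((0)² + (-2)²) = √4 = 2
|A_3A_4| = √((9)² + (-12)²) = √225 = 15
|A_4A_5| = √((0)² + (9)²) = √81 = 9
|A_5A_1| = √((3)² + (0)²) = √9 = 3
Perimeter = 13 + 2 + 15 + 9 + 3 = 42.

42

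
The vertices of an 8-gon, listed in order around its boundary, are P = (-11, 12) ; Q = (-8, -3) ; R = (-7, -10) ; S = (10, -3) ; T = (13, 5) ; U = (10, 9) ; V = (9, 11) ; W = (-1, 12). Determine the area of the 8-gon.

Apply the surveyor's formula: 2A = Σ (x_i·y_{i+1} − x_{i+1}·y_i), indices taken mod 8.
P→Q: (-11)(-3) − (-8)(12) = 129
Q→R: (-8)(-10) − (-7)(-3) = 59
R→S: (-7)(-3) − (10)(-10) = 121
S→T: (10)(5) − (13)(-3) = 89
T→U: (13)(9) − (10)(5) = 67
U→V: (10)(11) − (9)(9) = 29
V→W: (9)(12) − (-1)(11) = 119
W→P: (-1)(12) − (-11)(12) = 120
Σ = 733
Area = |Σ|/2 = 366.5.

366.5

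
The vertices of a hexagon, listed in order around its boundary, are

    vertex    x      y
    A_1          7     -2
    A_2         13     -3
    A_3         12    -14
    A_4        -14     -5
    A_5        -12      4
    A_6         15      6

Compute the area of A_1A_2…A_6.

358.5

Cross-terms: 5, -146, -256, -116, -132, -72  ⇒  Σ = -717
Area = |Σ|/2 = 358.5.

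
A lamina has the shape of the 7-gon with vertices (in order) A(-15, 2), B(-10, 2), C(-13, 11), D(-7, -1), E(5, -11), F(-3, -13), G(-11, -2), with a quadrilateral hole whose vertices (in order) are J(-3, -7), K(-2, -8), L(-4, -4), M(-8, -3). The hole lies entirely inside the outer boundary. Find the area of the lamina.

98

Outer boundary:
Σ = (-10) + (-84) + (90) + (82) + (-98) + (-137) + (-52) = -209
Area = |Σ|/2 = 104.5.
Hole:
Apply the surveyor's formula: 2A = Σ (x_i·y_{i+1} − x_{i+1}·y_i), indices taken mod 4.
J→K: (-3)(-8) − (-2)(-7) = 10
K→L: (-2)(-4) − (-4)(-8) = -24
L→M: (-4)(-3) − (-8)(-4) = -20
M→J: (-8)(-7) − (-3)(-3) = 47
Σ = 13
Area = |Σ|/2 = 6.5.
Net area = 104.5 − 6.5 = 98.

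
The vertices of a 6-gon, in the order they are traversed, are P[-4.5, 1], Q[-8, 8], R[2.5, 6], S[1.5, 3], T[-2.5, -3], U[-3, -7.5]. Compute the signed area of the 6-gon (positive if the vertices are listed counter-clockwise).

Apply Gauss's area formula: 2A = Σ (x_i·y_{i+1} − x_{i+1}·y_i), indices taken mod 6.
Σ = (-28) + (-68) + (-1.5) + (3) + (9.75) + (-36.75) = -121.5
Signed area = Σ/2 = -60.75 (negative ⇒ clockwise traversal).

-60.75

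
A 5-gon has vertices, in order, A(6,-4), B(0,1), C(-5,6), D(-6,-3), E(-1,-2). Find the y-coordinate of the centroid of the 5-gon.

1/9

Apply the shoelace (surveyor's) formula. First the cross-terms c_i = x_i·y_{i+1} − x_{i+1}·y_i:
  6, 5, 51, 9, 16  ⇒  2A = 87, A = 43.5.
Then Σ (y_i + y_{i+1})·c_i = 29, so ȳ = 29 / (6·43.5) = 1/9.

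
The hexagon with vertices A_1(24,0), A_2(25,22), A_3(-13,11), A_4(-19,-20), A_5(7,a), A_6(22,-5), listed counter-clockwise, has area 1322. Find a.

The doubled signed area Σ (x_i y_{i+1} − x_{i+1} y_i) is linear in a.
With a=0 it equals 1783; the coefficient of a is -41 (from the two edges through A_5).
So -41·a + 1783 = 2·1322 = 2644 ⇒ a = -21.

-21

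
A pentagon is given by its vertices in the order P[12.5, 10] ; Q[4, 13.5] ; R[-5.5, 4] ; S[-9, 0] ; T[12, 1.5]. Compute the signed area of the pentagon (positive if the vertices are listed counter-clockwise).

171.375

Σ = (128.75) + (90.25) + (36) + (-13.5) + (101.25) = 342.75
Signed area = Σ/2 = 171.375 (positive ⇒ counter-clockwise traversal).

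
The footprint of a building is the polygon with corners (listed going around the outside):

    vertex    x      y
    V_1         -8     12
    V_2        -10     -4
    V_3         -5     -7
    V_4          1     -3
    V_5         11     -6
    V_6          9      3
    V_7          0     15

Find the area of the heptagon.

296.5

Apply the surveyor's formula: 2A = Σ (x_i·y_{i+1} − x_{i+1}·y_i), indices taken mod 7.
Σ = (152) + (50) + (22) + (27) + (87) + (135) + (120) = 593
Area = |Σ|/2 = 296.5.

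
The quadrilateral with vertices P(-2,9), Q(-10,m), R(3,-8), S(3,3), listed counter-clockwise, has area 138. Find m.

The doubled signed area Σ (x_i y_{i+1} − x_{i+1} y_i) is linear in m.
With m=0 it equals 236; the coefficient of m is -5 (from the two edges through Q).
So -5·m + 236 = 2·138 = 276 ⇒ m = -8.

-8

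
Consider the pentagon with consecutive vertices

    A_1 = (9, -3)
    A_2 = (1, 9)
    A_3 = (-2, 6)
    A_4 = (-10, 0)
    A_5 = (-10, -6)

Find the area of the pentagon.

Σ = (84) + (24) + (60) + (60) + (84) = 312
Area = |Σ|/2 = 156.

156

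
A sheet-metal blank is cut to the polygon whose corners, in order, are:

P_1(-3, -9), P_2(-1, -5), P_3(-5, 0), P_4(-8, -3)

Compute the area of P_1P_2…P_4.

Σ = (6) + (-25) + (15) + (63) = 59
Area = |Σ|/2 = 29.5.

29.5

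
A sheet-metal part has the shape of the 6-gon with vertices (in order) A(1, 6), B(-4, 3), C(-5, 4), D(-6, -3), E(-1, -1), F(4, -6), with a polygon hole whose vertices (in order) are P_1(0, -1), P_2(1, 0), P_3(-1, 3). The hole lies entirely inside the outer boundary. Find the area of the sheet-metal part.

51.5

Outer boundary:
Apply Gauss's area formula: 2A = Σ (x_i·y_{i+1} − x_{i+1}·y_i), indices taken mod 6.
A→B: (1)(3) − (-4)(6) = 27
B→C: (-4)(4) − (-5)(3) = -1
C→D: (-5)(-3) − (-6)(4) = 39
D→E: (-6)(-1) − (-1)(-3) = 3
E→F: (-1)(-6) − (4)(-1) = 10
F→A: (4)(6) − (1)(-6) = 30
Σ = 108
Area = |Σ|/2 = 54.
Hole:
Cross-terms: 1, 3, 1  ⇒  Σ = 5
Area = |Σ|/2 = 2.5.
Net area = 54 − 2.5 = 51.5.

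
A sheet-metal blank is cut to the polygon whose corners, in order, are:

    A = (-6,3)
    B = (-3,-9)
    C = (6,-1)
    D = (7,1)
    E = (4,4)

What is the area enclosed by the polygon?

Σ = (63) + (57) + (13) + (24) + (36) = 193
Area = |Σ|/2 = 96.5.

96.5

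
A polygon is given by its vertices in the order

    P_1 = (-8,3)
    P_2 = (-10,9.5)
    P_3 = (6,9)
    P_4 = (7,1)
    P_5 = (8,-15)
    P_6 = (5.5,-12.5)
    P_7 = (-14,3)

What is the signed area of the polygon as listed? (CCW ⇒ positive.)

-278.5

Apply the shoelace (surveyor's) formula: 2A = Σ (x_i·y_{i+1} − x_{i+1}·y_i), indices taken mod 7.
Σ = (-46) + (-147) + (-57) + (-113) + (-17.5) + (-158.5) + (-18) = -557
Signed area = Σ/2 = -278.5 (negative ⇒ clockwise traversal).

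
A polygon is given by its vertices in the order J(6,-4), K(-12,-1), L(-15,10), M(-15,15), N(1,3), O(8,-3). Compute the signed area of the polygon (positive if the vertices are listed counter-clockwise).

-182.5

Apply the shoelace formula: 2A = Σ (x_i·y_{i+1} − x_{i+1}·y_i), indices taken mod 6.
Σ = (-54) + (-135) + (-75) + (-60) + (-27) + (-14) = -365
Signed area = Σ/2 = -182.5 (negative ⇒ clockwise traversal).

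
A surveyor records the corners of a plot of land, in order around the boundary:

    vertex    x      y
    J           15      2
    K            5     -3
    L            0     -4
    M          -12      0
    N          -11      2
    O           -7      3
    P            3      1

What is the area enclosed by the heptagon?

95.5

Σ = (-55) + (-20) + (-48) + (-24) + (-19) + (-16) + (-9) = -191
Area = |Σ|/2 = 95.5.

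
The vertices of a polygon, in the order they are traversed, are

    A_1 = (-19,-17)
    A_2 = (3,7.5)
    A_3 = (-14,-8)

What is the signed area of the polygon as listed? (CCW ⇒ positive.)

37.75

Apply the surveyor's formula: 2A = Σ (x_i·y_{i+1} − x_{i+1}·y_i), indices taken mod 3.
Σ = (-91.5) + (81) + (86) = 75.5
Signed area = Σ/2 = 37.75 (positive ⇒ counter-clockwise traversal).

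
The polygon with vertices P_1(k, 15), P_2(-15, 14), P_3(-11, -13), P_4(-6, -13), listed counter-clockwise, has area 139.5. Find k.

-10

Write out the shoelace sum; only the two edges meeting at P_1 involve k:
2·Area = [((-6)·15 − k·(-13)) + (k·14 − (-15)·15)] + 414
       = 27·k + 549 = 279
⇒ k = -10.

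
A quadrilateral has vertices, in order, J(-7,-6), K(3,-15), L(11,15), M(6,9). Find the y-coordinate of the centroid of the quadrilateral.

Apply the surveyor's formula. First the cross-terms c_i = x_i·y_{i+1} − x_{i+1}·y_i:
  123, 210, 9, 27  ⇒  2A = 369, A = 184.5.
Then Σ (y_i + y_{i+1})·c_i = -2286, so ȳ = -2286 / (6·184.5) = -254/123.

-254/123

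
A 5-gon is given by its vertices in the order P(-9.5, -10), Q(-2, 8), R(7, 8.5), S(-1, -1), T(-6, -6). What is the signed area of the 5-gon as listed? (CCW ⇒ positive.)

-82.25

Apply Gauss's area formula: 2A = Σ (x_i·y_{i+1} − x_{i+1}·y_i), indices taken mod 5.
Σ = (-96) + (-73) + (1.5) + (0) + (3) = -164.5
Signed area = Σ/2 = -82.25 (negative ⇒ clockwise traversal).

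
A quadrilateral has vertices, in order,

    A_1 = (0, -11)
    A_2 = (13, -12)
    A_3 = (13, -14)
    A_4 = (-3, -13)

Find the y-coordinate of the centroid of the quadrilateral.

-764/61

Apply Gauss's area formula. First the cross-terms c_i = x_i·y_{i+1} − x_{i+1}·y_i:
  143, -26, -211, 33  ⇒  2A = -61, A = -30.5.
Then Σ (y_i + y_{i+1})·c_i = 2292, so ȳ = 2292 / (6·(-30.5)) = -764/61.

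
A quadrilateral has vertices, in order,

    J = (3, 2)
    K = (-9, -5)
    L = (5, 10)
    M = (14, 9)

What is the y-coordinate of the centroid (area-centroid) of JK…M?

532/117

Apply the shoelace formula. First the cross-terms c_i = x_i·y_{i+1} − x_{i+1}·y_i:
  3, -65, -95, 1  ⇒  2A = -156, A = -78.
Then Σ (y_i + y_{i+1})·c_i = -2128, so ȳ = -2128 / (6·(-78)) = 532/117.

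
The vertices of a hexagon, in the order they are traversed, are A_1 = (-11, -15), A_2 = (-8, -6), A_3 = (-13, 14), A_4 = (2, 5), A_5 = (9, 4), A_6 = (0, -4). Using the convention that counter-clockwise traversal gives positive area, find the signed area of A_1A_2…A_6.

-227

Apply the shoelace (surveyor's) formula: 2A = Σ (x_i·y_{i+1} − x_{i+1}·y_i), indices taken mod 6.
Cross-terms: -54, -190, -93, -37, -36, -44  ⇒  Σ = -454
Signed area = Σ/2 = -227 (negative ⇒ clockwise traversal).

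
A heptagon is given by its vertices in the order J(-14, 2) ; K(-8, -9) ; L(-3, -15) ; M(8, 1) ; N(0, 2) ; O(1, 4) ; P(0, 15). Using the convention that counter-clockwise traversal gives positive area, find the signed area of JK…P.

Apply Gauss's area formula: 2A = Σ (x_i·y_{i+1} − x_{i+1}·y_i), indices taken mod 7.
Cross-terms: 142, 93, 117, 16, -2, 15, 210  ⇒  Σ = 591
Signed area = Σ/2 = 295.5 (positive ⇒ counter-clockwise traversal).

295.5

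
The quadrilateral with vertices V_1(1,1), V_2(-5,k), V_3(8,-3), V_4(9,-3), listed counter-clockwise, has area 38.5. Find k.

-6

Write out the shoelace sum; only the two edges meeting at V_2 involve k:
2·Area = [(1·k − (-5)·1) + ((-5)·(-3) − 8·k)] + 15
       = -7·k + 35 = 77
⇒ k = -6.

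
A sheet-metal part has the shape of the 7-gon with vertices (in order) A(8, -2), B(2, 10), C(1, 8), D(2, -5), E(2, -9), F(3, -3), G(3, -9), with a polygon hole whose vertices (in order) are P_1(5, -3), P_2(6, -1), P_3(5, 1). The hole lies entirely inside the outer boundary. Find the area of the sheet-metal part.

Outer boundary:
Apply the shoelace (surveyor's) formula: 2A = Σ (x_i·y_{i+1} − x_{i+1}·y_i), indices taken mod 7.
Σ = (84) + (6) + (-21) + (-8) + (21) + (-18) + (66) = 130
Area = |Σ|/2 = 65.
Hole:
Cross-terms: 13, 11, -20  ⇒  Σ = 4
Area = |Σ|/2 = 2.
Net area = 65 − 2 = 63.

63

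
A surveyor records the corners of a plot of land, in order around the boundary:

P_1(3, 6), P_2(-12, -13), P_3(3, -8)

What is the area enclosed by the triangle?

Apply the shoelace formula: 2A = Σ (x_i·y_{i+1} − x_{i+1}·y_i), indices taken mod 3.
P_1→P_2: (3)(-13) − (-12)(6) = 33
P_2→P_3: (-12)(-8) − (3)(-13) = 135
P_3→P_1: (3)(6) − (3)(-8) = 42
Σ = 210
Area = |Σ|/2 = 105.

105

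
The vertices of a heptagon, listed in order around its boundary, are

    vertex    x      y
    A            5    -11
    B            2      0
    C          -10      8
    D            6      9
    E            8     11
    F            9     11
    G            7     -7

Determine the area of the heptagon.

149.5

Apply Gauss's area formula: 2A = Σ (x_i·y_{i+1} − x_{i+1}·y_i), indices taken mod 7.
A→B: (5)(0) − (2)(-11) = 22
B→C: (2)(8) − (-10)(0) = 16
C→D: (-10)(9) − (6)(8) = -138
D→E: (6)(11) − (8)(9) = -6
E→F: (8)(11) − (9)(11) = -11
F→G: (9)(-7) − (7)(11) = -140
G→A: (7)(-11) − (5)(-7) = -42
Σ = -299
Area = |Σ|/2 = 149.5.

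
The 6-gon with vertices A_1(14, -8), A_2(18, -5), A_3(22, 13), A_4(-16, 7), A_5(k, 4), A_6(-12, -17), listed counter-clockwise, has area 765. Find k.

Write out the shoelace sum; only the two edges meeting at A_5 involve k:
2·Area = [((-16)·4 − k·7) + (k·(-17) − (-12)·4)] + 1114
       = -24·k + 1098 = 1530
⇒ k = -18.

-18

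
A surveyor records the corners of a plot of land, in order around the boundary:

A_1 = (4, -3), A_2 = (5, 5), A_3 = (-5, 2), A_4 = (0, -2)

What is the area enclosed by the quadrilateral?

44

Σ = (35) + (35) + (10) + (8) = 88
Area = |Σ|/2 = 44.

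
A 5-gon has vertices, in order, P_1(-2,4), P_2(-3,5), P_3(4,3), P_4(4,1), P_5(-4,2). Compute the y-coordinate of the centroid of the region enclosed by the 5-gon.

Apply the shoelace (surveyor's) formula. First the cross-terms c_i = x_i·y_{i+1} − x_{i+1}·y_i:
  2, -29, -8, 12, -12  ⇒  2A = -35, A = -17.5.
Then Σ (y_i + y_{i+1})·c_i = -282, so ȳ = -282 / (6·(-17.5)) = 94/35.

94/35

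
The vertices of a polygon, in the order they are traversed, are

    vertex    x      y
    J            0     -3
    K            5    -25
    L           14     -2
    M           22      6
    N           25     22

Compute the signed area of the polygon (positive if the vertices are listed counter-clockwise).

371

Apply Gauss's area formula: 2A = Σ (x_i·y_{i+1} − x_{i+1}·y_i), indices taken mod 5.
Σ = (15) + (340) + (128) + (334) + (-75) = 742
Signed area = Σ/2 = 371 (positive ⇒ counter-clockwise traversal).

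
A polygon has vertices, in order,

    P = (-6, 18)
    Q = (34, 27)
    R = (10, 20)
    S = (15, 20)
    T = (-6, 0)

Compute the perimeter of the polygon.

|PQ| = √((40)² + (9)²) = √1681 = 41
|QR| = √((-24)² + (-7)²) = √625 = 25
|RS| = √((5)² + (0)²) = √25 = 5
|ST| = √((-21)² + (-20)²) = √841 = 29
|TP| = √((0)² + (18)²) = √324 = 18
Perimeter = 41 + 25 + 5 + 29 + 18 = 118.

118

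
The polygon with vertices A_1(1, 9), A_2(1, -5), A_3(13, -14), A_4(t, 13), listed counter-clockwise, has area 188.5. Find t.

The doubled signed area Σ (x_i y_{i+1} − x_{i+1} y_i) is linear in t.
With t=0 it equals 193; the coefficient of t is 23 (from the two edges through A_4).
So 23·t + 193 = 2·188.5 = 377 ⇒ t = 8.

8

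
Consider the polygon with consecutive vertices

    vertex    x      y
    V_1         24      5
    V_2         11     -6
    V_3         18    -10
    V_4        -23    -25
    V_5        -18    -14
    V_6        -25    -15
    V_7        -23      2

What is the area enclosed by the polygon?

823.5

Apply the shoelace (surveyor's) formula: 2A = Σ (x_i·y_{i+1} − x_{i+1}·y_i), indices taken mod 7.
Σ = (-199) + (-2) + (-680) + (-128) + (-80) + (-395) + (-163) = -1647
Area = |Σ|/2 = 823.5.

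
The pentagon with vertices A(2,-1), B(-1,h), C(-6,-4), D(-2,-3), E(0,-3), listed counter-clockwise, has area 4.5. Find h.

-2

Write out the shoelace sum; only the two edges meeting at B involve h:
2·Area = [(2·h − (-1)·(-1)) + ((-1)·(-4) − (-6)·h)] + 22
       = 8·h + 25 = 9
⇒ h = -2.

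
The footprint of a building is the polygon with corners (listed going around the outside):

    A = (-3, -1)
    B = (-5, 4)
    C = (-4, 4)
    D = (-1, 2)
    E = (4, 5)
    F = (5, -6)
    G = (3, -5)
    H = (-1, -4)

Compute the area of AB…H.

Σ = (-17) + (-4) + (-4) + (-13) + (-49) + (-7) + (-17) + (-11) = -122
Area = |Σ|/2 = 61.

61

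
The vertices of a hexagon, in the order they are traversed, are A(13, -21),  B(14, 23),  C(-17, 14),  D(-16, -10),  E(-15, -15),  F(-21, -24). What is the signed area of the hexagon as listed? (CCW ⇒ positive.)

Apply the surveyor's formula: 2A = Σ (x_i·y_{i+1} − x_{i+1}·y_i), indices taken mod 6.
Σ = (593) + (587) + (394) + (90) + (45) + (753) = 2462
Signed area = Σ/2 = 1231 (positive ⇒ counter-clockwise traversal).

1231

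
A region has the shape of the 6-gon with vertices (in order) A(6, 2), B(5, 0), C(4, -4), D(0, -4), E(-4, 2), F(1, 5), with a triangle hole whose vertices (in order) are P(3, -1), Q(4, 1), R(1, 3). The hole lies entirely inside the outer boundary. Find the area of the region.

Outer boundary:
Σ = (-10) + (-20) + (-16) + (-16) + (-22) + (-28) = -112
Area = |Σ|/2 = 56.
Hole:
Apply Gauss's area formula: 2A = Σ (x_i·y_{i+1} − x_{i+1}·y_i), indices taken mod 3.
Σ = (7) + (11) + (-10) = 8
Area = |Σ|/2 = 4.
Net area = 56 − 4 = 52.

52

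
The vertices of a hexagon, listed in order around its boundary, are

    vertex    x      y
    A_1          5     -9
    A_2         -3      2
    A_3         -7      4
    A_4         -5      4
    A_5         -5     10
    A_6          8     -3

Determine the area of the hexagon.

Apply the shoelace (surveyor's) formula: 2A = Σ (x_i·y_{i+1} − x_{i+1}·y_i), indices taken mod 6.
Σ = (-17) + (2) + (-8) + (-30) + (-65) + (-57) = -175
Area = |Σ|/2 = 87.5.

87.5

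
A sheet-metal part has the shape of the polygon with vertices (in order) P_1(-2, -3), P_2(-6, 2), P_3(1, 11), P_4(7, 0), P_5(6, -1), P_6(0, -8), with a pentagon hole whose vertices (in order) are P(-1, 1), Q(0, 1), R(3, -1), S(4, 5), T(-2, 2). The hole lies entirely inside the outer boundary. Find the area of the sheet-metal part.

Outer boundary:
Apply the shoelace (surveyor's) formula: 2A = Σ (x_i·y_{i+1} − x_{i+1}·y_i), indices taken mod 6.
P_1→P_2: (-2)(2) − (-6)(-3) = -22
P_2→P_3: (-6)(11) − (1)(2) = -68
P_3→P_4: (1)(0) − (7)(11) = -77
P_4→P_5: (7)(-1) − (6)(0) = -7
P_5→P_6: (6)(-8) − (0)(-1) = -48
P_6→P_1: (0)(-3) − (-2)(-8) = -16
Σ = -238
Area = |Σ|/2 = 119.
Hole:
Apply the shoelace formula: 2A = Σ (x_i·y_{i+1} − x_{i+1}·y_i), indices taken mod 5.
P→Q: (-1)(1) − (0)(1) = -1
Q→R: (0)(-1) − (3)(1) = -3
R→S: (3)(5) − (4)(-1) = 19
S→T: (4)(2) − (-2)(5) = 18
T→P: (-2)(1) − (-1)(2) = 0
Σ = 33
Area = |Σ|/2 = 16.5.
Net area = 119 − 16.5 = 102.5.

102.5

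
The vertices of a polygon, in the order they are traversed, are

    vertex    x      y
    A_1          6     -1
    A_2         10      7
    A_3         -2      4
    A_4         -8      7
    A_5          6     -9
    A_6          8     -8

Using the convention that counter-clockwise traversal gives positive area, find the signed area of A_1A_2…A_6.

Apply the shoelace formula: 2A = Σ (x_i·y_{i+1} − x_{i+1}·y_i), indices taken mod 6.
Σ = (52) + (54) + (18) + (30) + (24) + (40) = 218
Signed area = Σ/2 = 109 (positive ⇒ counter-clockwise traversal).

109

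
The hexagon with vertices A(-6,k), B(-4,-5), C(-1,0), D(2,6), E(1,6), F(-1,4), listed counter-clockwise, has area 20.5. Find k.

The doubled signed area Σ (x_i y_{i+1} − x_{i+1} y_i) is linear in k.
With k=0 it equals 59; the coefficient of k is 3 (from the two edges through A).
So 3·k + 59 = 2·20.5 = 41 ⇒ k = -6.

-6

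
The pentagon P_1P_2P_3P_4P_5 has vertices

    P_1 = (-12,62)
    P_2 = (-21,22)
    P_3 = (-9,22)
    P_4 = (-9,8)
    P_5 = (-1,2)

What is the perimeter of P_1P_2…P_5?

138

|P_1P_2| = √((-9)² + (-40)²) = √1681 = 41
|P_2P_3| = √((12)² + (0)²) = √144 = 12
|P_3P_4| = √((0)² + (-14)²) = √196 = 14
|P_4P_5| = √((8)² + (-6)²) = √100 = 10
|P_5P_1| = √((-11)² + (60)²) = √3721 = 61
Perimeter = 41 + 12 + 14 + 10 + 61 = 138.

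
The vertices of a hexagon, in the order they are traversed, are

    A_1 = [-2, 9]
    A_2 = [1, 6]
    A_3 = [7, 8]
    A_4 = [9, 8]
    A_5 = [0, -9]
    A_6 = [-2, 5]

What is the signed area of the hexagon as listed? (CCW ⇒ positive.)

Cross-terms: -21, -34, -16, -81, -18, -8  ⇒  Σ = -178
Signed area = Σ/2 = -89 (negative ⇒ clockwise traversal).

-89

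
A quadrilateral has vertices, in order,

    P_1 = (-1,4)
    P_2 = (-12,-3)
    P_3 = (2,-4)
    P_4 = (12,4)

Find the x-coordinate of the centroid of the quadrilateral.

17/71

Apply the shoelace formula. First the cross-terms c_i = x_i·y_{i+1} − x_{i+1}·y_i:
  51, 54, 56, 52  ⇒  2A = 213, A = 106.5.
Then Σ (x_i + x_{i+1})·c_i = 153, so x̄ = 153 / (6·106.5) = 17/71.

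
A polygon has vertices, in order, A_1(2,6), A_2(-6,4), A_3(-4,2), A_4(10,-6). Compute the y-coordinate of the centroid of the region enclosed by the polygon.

112/93

Apply the shoelace (surveyor's) formula. First the cross-terms c_i = x_i·y_{i+1} − x_{i+1}·y_i:
  44, 4, 4, 72  ⇒  2A = 124, A = 62.
Then Σ (y_i + y_{i+1})·c_i = 448, so ȳ = 448 / (6·62) = 112/93.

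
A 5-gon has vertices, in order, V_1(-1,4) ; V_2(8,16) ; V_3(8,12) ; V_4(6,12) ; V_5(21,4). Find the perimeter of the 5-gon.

|V_1V_2| = √((9)² + (12)²) = √225 = 15
|V_2V_3| = √((0)² + (-4)²) = √16 = 4
|V_3V_4| = √((-2)² + (0)²) = √4 = 2
|V_4V_5| = √((15)² + (-8)²) = √289 = 17
|V_5V_1| = √((-22)² + (0)²) = √484 = 22
Perimeter = 15 + 4 + 2 + 17 + 22 = 60.

60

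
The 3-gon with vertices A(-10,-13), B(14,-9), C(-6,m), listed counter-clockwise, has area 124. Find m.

-2

The doubled signed area Σ (x_i y_{i+1} − x_{i+1} y_i) is linear in m.
With m=0 it equals 296; the coefficient of m is 24 (from the two edges through C).
So 24·m + 296 = 2·124 = 248 ⇒ m = -2.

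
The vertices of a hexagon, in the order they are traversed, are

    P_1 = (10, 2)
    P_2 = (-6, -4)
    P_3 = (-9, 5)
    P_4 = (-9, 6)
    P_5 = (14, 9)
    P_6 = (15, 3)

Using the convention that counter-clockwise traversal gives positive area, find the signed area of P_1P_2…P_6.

-180.5

Apply the shoelace (surveyor's) formula: 2A = Σ (x_i·y_{i+1} − x_{i+1}·y_i), indices taken mod 6.
Cross-terms: -28, -66, -9, -165, -93, 0  ⇒  Σ = -361
Signed area = Σ/2 = -180.5 (negative ⇒ clockwise traversal).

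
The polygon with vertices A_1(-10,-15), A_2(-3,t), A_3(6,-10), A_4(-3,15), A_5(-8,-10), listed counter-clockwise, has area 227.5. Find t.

Write out the shoelace sum; only the two edges meeting at A_2 involve t:
2·Area = [((-10)·t − (-3)·(-15)) + ((-3)·(-10) − 6·t)] + 230
       = -16·t + 215 = 455
⇒ t = -15.

-15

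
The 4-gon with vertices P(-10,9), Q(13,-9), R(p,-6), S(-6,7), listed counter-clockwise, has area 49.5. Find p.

The doubled signed area Σ (x_i y_{i+1} − x_{i+1} y_i) is linear in p.
With p=0 it equals -125; the coefficient of p is 16 (from the two edges through R).
So 16·p + -125 = 2·49.5 = 99 ⇒ p = 14.

14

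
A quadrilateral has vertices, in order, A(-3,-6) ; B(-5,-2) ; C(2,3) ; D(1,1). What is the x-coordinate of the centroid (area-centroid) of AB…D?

-76/39

Apply the shoelace formula. First the cross-terms c_i = x_i·y_{i+1} − x_{i+1}·y_i:
  -24, -11, -1, -3  ⇒  2A = -39, A = -19.5.
Then Σ (x_i + x_{i+1})·c_i = 228, so x̄ = 228 / (6·(-19.5)) = -76/39.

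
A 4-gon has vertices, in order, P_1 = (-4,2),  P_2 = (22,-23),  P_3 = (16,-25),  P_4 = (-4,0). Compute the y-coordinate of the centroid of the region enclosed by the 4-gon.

-1702/121

Apply the shoelace formula. First the cross-terms c_i = x_i·y_{i+1} − x_{i+1}·y_i:
  48, -182, -100, -8  ⇒  2A = -242, A = -121.
Then Σ (y_i + y_{i+1})·c_i = 10212, so ȳ = 10212 / (6·(-121)) = -1702/121.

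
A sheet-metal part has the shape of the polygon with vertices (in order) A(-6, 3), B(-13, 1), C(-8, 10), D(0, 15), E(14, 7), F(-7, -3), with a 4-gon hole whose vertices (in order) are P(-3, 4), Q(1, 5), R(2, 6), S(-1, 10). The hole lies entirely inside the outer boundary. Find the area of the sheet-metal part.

211

Outer boundary:
A→B: (-6)(1) − (-13)(3) = 33
B→C: (-13)(10) − (-8)(1) = -122
C→D: (-8)(15) − (0)(10) = -120
D→E: (0)(7) − (14)(15) = -210
E→F: (14)(-3) − (-7)(7) = 7
F→A: (-7)(3) − (-6)(-3) = -39
Σ = -451
Area = |Σ|/2 = 225.5.
Hole:
Apply the surveyor's formula: 2A = Σ (x_i·y_{i+1} − x_{i+1}·y_i), indices taken mod 4.
Σ = (-19) + (-4) + (26) + (26) = 29
Area = |Σ|/2 = 14.5.
Net area = 225.5 − 14.5 = 211.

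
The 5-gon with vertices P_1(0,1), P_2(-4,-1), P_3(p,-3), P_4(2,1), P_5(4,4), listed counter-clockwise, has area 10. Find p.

-5

Write out the shoelace sum; only the two edges meeting at P_3 involve p:
2·Area = [((-4)·(-3) − p·(-1)) + (p·1 − 2·(-3))] + 12
       = 2·p + 30 = 20
⇒ p = -5.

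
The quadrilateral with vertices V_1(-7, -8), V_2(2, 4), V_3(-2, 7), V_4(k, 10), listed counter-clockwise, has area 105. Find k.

-10

Write out the shoelace sum; only the two edges meeting at V_4 involve k:
2·Area = [((-2)·10 − k·7) + (k·(-8) − (-7)·10)] + 10
       = -15·k + 60 = 210
⇒ k = -10.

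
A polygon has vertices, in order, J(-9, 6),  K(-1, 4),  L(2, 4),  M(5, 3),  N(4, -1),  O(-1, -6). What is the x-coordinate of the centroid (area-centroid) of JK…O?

Apply the surveyor's formula. First the cross-terms c_i = x_i·y_{i+1} − x_{i+1}·y_i:
  -30, -12, -14, -17, -25, -60  ⇒  2A = -158, A = -79.
Then Σ (x_i + x_{i+1})·c_i = 562, so x̄ = 562 / (6·(-79)) = -281/237.

-281/237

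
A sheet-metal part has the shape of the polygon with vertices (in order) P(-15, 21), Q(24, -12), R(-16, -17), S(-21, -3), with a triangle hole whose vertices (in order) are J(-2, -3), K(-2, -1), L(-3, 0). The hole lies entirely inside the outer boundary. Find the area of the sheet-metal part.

Outer boundary:
Apply the shoelace formula: 2A = Σ (x_i·y_{i+1} − x_{i+1}·y_i), indices taken mod 4.
Cross-terms: -324, -600, -309, -486  ⇒  Σ = -1719
Area = |Σ|/2 = 859.5.
Hole:
Apply Gauss's area formula: 2A = Σ (x_i·y_{i+1} − x_{i+1}·y_i), indices taken mod 3.
J→K: (-2)(-1) − (-2)(-3) = -4
K→L: (-2)(0) − (-3)(-1) = -3
L→J: (-3)(-3) − (-2)(0) = 9
Σ = 2
Area = |Σ|/2 = 1.
Net area = 859.5 − 1 = 858.5.

858.5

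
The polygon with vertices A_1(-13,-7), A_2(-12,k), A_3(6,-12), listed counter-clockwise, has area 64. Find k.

Write out the shoelace sum; only the two edges meeting at A_2 involve k:
2·Area = [((-13)·k − (-12)·(-7)) + ((-12)·(-12) − 6·k)] + -198
       = -19·k + -138 = 128
⇒ k = -14.

-14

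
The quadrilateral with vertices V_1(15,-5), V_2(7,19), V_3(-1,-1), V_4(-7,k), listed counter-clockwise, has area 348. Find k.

-21

Write out the shoelace sum; only the two edges meeting at V_4 involve k:
2·Area = [((-1)·k − (-7)·(-1)) + ((-7)·(-5) − 15·k)] + 332
       = -16·k + 360 = 696
⇒ k = -21.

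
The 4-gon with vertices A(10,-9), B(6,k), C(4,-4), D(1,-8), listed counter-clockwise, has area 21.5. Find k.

Write out the shoelace sum; only the two edges meeting at B involve k:
2·Area = [(10·k − 6·(-9)) + (6·(-4) − 4·k)] + 43
       = 6·k + 73 = 43
⇒ k = -5.

-5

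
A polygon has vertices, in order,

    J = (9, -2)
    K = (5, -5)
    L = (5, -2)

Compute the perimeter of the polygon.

12

|JK| = √((-4)² + (-3)²) = √25 = 5
|KL| = √((0)² + (3)²) = √9 = 3
|LJ| = √((4)² + (0)²) = √16 = 4
Perimeter = 5 + 3 + 4 = 12.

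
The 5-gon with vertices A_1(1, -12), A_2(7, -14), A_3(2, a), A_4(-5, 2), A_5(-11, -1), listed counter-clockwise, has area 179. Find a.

8

The doubled signed area Σ (x_i y_{i+1} − x_{i+1} y_i) is linear in a.
With a=0 it equals 262; the coefficient of a is 12 (from the two edges through A_3).
So 12·a + 262 = 2·179 = 358 ⇒ a = 8.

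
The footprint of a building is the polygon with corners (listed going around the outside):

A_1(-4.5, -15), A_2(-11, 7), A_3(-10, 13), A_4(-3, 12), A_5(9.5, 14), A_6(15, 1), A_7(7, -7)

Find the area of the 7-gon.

Apply Gauss's area formula: 2A = Σ (x_i·y_{i+1} − x_{i+1}·y_i), indices taken mod 7.
Σ = (-196.5) + (-73) + (-81) + (-156) + (-200.5) + (-112) + (-136.5) = -955.5
Area = |Σ|/2 = 477.75.

477.75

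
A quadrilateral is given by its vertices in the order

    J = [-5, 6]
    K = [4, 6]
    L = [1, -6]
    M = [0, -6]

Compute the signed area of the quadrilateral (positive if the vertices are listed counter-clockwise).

Apply the shoelace (surveyor's) formula: 2A = Σ (x_i·y_{i+1} − x_{i+1}·y_i), indices taken mod 4.
Cross-terms: -54, -30, -6, -30  ⇒  Σ = -120
Signed area = Σ/2 = -60 (negative ⇒ clockwise traversal).

-60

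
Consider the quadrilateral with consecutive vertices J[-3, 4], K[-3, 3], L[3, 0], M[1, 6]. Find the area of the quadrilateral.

Apply the surveyor's formula: 2A = Σ (x_i·y_{i+1} − x_{i+1}·y_i), indices taken mod 4.
Σ = (3) + (-9) + (18) + (22) = 34
Area = |Σ|/2 = 17.

17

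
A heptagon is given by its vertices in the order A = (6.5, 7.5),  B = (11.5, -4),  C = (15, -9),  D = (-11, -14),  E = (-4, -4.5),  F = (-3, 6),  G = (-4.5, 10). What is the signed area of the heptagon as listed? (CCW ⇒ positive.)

-305.25

Σ = (-112.25) + (-43.5) + (-309) + (-6.5) + (-37.5) + (-3) + (-98.75) = -610.5
Signed area = Σ/2 = -305.25 (negative ⇒ clockwise traversal).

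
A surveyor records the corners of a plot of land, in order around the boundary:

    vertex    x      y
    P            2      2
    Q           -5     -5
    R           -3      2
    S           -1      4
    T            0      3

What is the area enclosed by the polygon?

22

P→Q: (2)(-5) − (-5)(2) = 0
Q→R: (-5)(2) − (-3)(-5) = -25
R→S: (-3)(4) − (-1)(2) = -10
S→T: (-1)(3) − (0)(4) = -3
T→P: (0)(2) − (2)(3) = -6
Σ = -44
Area = |Σ|/2 = 22.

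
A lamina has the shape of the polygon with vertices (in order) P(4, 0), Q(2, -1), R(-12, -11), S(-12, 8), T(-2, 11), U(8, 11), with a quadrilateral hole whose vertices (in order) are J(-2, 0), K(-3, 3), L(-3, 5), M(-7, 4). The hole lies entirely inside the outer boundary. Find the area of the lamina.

Outer boundary:
Cross-terms: -4, -34, -228, -116, -110, -44  ⇒  Σ = -536
Area = |Σ|/2 = 268.
Hole:
Apply the shoelace (surveyor's) formula: 2A = Σ (x_i·y_{i+1} − x_{i+1}·y_i), indices taken mod 4.
Σ = (-6) + (-6) + (23) + (8) = 19
Area = |Σ|/2 = 9.5.
Net area = 268 − 9.5 = 258.5.

258.5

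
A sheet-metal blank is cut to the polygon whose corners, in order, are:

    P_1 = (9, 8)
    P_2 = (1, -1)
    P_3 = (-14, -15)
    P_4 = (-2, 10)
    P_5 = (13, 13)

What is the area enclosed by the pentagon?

Apply the shoelace (surveyor's) formula: 2A = Σ (x_i·y_{i+1} − x_{i+1}·y_i), indices taken mod 5.
P_1→P_2: (9)(-1) − (1)(8) = -17
P_2→P_3: (1)(-15) − (-14)(-1) = -29
P_3→P_4: (-14)(10) − (-2)(-15) = -170
P_4→P_5: (-2)(13) − (13)(10) = -156
P_5→P_1: (13)(8) − (9)(13) = -13
Σ = -385
Area = |Σ|/2 = 192.5.

192.5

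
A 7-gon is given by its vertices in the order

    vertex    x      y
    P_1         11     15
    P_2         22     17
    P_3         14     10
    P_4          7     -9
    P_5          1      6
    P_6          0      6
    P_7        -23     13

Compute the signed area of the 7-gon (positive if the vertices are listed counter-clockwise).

-325

Σ = (-143) + (-18) + (-196) + (51) + (6) + (138) + (-488) = -650
Signed area = Σ/2 = -325 (negative ⇒ clockwise traversal).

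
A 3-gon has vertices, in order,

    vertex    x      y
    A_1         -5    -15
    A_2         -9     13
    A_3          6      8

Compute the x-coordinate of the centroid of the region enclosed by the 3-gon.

-8/3

Apply Gauss's area formula. First the cross-terms c_i = x_i·y_{i+1} − x_{i+1}·y_i:
  -200, -150, -50  ⇒  2A = -400, A = -200.
Then Σ (x_i + x_{i+1})·c_i = 3200, so x̄ = 3200 / (6·(-200)) = -8/3.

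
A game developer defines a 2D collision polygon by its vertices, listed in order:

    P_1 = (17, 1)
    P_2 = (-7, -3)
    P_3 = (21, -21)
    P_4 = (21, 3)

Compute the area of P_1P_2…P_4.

320

Σ = (-44) + (210) + (504) + (-30) = 640
Area = |Σ|/2 = 320.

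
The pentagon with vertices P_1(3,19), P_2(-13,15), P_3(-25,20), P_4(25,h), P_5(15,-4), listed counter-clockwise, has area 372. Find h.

-16

The doubled signed area Σ (x_i y_{i+1} − x_{i+1} y_i) is linear in h.
With h=0 it equals 104; the coefficient of h is -40 (from the two edges through P_4).
So -40·h + 104 = 2·372 = 744 ⇒ h = -16.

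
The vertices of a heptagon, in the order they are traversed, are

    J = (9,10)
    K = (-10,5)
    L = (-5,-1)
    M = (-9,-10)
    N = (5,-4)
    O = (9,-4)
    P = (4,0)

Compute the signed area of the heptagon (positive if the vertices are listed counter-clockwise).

189.5

Apply the shoelace (surveyor's) formula: 2A = Σ (x_i·y_{i+1} − x_{i+1}·y_i), indices taken mod 7.
Cross-terms: 145, 35, 41, 86, 16, 16, 40  ⇒  Σ = 379
Signed area = Σ/2 = 189.5 (positive ⇒ counter-clockwise traversal).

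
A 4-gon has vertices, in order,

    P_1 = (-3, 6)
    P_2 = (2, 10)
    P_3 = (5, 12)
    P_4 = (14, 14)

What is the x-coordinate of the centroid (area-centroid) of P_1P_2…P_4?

77/15

Apply Gauss's area formula. First the cross-terms c_i = x_i·y_{i+1} − x_{i+1}·y_i:
  -42, -26, -98, 126  ⇒  2A = -40, A = -20.
Then Σ (x_i + x_{i+1})·c_i = -616, so x̄ = -616 / (6·(-20)) = 77/15.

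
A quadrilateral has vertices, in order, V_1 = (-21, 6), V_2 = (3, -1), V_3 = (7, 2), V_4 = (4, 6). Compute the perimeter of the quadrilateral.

|V_1V_2| = √((24)² + (-7)²) = √625 = 25
|V_2V_3| = √((4)² + (3)²) = √25 = 5
|V_3V_4| = √((-3)² + (4)²) = √25 = 5
|V_4V_1| = √((-25)² + (0)²) = √625 = 25
Perimeter = 25 + 5 + 5 + 25 = 60.

60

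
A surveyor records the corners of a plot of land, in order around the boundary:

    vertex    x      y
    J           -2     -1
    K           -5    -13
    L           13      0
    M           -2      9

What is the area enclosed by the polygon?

Apply the shoelace formula: 2A = Σ (x_i·y_{i+1} − x_{i+1}·y_i), indices taken mod 4.
J→K: (-2)(-13) − (-5)(-1) = 21
K→L: (-5)(0) − (13)(-13) = 169
L→M: (13)(9) − (-2)(0) = 117
M→J: (-2)(-1) − (-2)(9) = 20
Σ = 327
Area = |Σ|/2 = 163.5.

163.5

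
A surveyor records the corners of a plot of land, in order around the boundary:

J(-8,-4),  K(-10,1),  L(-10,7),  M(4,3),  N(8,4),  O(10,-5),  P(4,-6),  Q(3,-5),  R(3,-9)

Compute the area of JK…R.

Cross-terms: -48, -60, -58, -8, -80, -40, -2, -12, -84  ⇒  Σ = -392
Area = |Σ|/2 = 196.

196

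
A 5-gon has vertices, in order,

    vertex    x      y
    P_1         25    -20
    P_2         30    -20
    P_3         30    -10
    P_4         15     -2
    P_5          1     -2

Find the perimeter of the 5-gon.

|P_1P_2| = √((5)² + (0)²) = √25 = 5
|P_2P_3| = √((0)² + (10)²) = √100 = 10
|P_3P_4| = √((-15)² + (8)²) = √289 = 17
|P_4P_5| = √((-14)² + (0)²) = √196 = 14
|P_5P_1| = √((24)² + (-18)²) = √900 = 30
Perimeter = 5 + 10 + 17 + 14 + 30 = 76.

76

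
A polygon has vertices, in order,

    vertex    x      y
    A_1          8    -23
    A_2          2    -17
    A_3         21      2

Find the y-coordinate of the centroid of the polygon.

-38/3

Apply Gauss's area formula. First the cross-terms c_i = x_i·y_{i+1} − x_{i+1}·y_i:
  -90, 361, -499  ⇒  2A = -228, A = -114.
Then Σ (y_i + y_{i+1})·c_i = 8664, so ȳ = 8664 / (6·(-114)) = -38/3.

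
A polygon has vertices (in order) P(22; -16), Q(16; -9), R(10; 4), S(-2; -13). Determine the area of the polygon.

204

Σ = (58) + (154) + (-122) + (318) = 408
Area = |Σ|/2 = 204.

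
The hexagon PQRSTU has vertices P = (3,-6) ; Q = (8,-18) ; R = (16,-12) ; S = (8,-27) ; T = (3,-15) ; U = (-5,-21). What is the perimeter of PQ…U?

80

|PQ| = √((5)² + (-12)²) = √169 = 13
|QR| = √((8)² + (6)²) = √100 = 10
|RS| = √((-8)² + (-15)²) = √289 = 17
|ST| = √((-5)² + (12)²) = √169 = 13
|TU| = √((-8)² + (-6)²) = √100 = 10
|UP| = √((8)² + (15)²) = √289 = 17
Perimeter = 13 + 10 + 17 + 13 + 10 + 17 = 80.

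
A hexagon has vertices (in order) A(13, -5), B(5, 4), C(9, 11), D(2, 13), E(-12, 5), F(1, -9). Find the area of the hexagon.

286

Cross-terms: 77, 19, 95, 166, 103, 112  ⇒  Σ = 572
Area = |Σ|/2 = 286.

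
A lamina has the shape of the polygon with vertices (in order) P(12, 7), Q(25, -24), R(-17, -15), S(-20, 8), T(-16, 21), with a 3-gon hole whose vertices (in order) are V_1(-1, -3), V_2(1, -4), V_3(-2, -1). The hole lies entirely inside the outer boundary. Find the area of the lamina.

Outer boundary:
Apply the shoelace (surveyor's) formula: 2A = Σ (x_i·y_{i+1} − x_{i+1}·y_i), indices taken mod 5.
Cross-terms: -463, -783, -436, -292, -364  ⇒  Σ = -2338
Area = |Σ|/2 = 1169.
Hole:
Cross-terms: 7, -9, 5  ⇒  Σ = 3
Area = |Σ|/2 = 1.5.
Net area = 1169 − 1.5 = 1167.5.

1167.5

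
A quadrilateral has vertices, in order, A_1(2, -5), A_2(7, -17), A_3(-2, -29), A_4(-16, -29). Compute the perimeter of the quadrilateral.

|A_1A_2| = √((5)² + (-12)²) = √169 = 13
|A_2A_3| = √((-9)² + (-12)²) = √225 = 15
|A_3A_4| = √((-14)² + (0)²) = √196 = 14
|A_4A_1| = √((18)² + (24)²) = √900 = 30
Perimeter = 13 + 15 + 14 + 30 = 72.

72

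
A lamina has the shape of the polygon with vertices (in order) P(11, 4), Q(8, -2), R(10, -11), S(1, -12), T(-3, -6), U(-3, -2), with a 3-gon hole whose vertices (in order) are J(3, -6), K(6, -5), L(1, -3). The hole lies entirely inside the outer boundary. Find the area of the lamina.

132

Outer boundary:
Apply the shoelace (surveyor's) formula: 2A = Σ (x_i·y_{i+1} − x_{i+1}·y_i), indices taken mod 6.
P→Q: (11)(-2) − (8)(4) = -54
Q→R: (8)(-11) − (10)(-2) = -68
R→S: (10)(-12) − (1)(-11) = -109
S→T: (1)(-6) − (-3)(-12) = -42
T→U: (-3)(-2) − (-3)(-6) = -12
U→P: (-3)(4) − (11)(-2) = 10
Σ = -275
Area = |Σ|/2 = 137.5.
Hole:
Σ = (21) + (-13) + (3) = 11
Area = |Σ|/2 = 5.5.
Net area = 137.5 − 5.5 = 132.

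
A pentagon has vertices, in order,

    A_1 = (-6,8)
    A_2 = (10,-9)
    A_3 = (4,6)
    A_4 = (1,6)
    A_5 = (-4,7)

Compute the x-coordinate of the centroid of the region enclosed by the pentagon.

379/129

Apply the shoelace formula. First the cross-terms c_i = x_i·y_{i+1} − x_{i+1}·y_i:
  -26, 96, 18, 31, 10  ⇒  2A = 129, A = 64.5.
Then Σ (x_i + x_{i+1})·c_i = 1137, so x̄ = 1137 / (6·64.5) = 379/129.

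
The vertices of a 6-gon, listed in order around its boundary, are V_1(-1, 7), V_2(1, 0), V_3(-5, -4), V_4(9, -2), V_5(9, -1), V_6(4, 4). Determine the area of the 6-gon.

58

Apply the shoelace (surveyor's) formula: 2A = Σ (x_i·y_{i+1} − x_{i+1}·y_i), indices taken mod 6.
V_1→V_2: (-1)(0) − (1)(7) = -7
V_2→V_3: (1)(-4) − (-5)(0) = -4
V_3→V_4: (-5)(-2) − (9)(-4) = 46
V_4→V_5: (9)(-1) − (9)(-2) = 9
V_5→V_6: (9)(4) − (4)(-1) = 40
V_6→V_1: (4)(7) − (-1)(4) = 32
Σ = 116
Area = |Σ|/2 = 58.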